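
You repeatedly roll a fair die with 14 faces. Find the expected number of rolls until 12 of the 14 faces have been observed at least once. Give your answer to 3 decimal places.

24.522

With k distinct faces already seen, the next new one arrives after an expected 14/(14-k) rolls.
Sum over k = 0,...,11: E = 14/14 + 14/13 + 14/12 + ... + 14/4 + 14/3 = 24.5219.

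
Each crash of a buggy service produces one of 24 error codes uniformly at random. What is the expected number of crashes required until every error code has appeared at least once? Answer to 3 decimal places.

90.623

Split into phases: going from k distinct to k+1 distinct takes on average 24/(24-k) crashes.
E[T] = 24/24 + 24/23 + 24/22 + ... + 24/2 + 24/1 = 24·H_{24}.
H_{24} = 3.7760, so E[T] = 90.6230.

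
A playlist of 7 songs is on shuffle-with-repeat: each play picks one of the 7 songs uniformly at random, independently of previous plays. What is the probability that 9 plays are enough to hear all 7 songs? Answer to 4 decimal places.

0.0577

By inclusion–exclusion over which songs are missing,
P(all seen) = Σ_{j=0}^{7} (-1)^j C(7,j)((7-j)/7)^9
= 1.00000 - 1.74814 + 1.01641 - 0.22737 + 0.01707 - 0.00027 + 0.00000 - 0.00000
= 0.05770.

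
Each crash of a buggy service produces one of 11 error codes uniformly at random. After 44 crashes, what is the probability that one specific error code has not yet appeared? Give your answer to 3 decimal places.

0.015

Each crash misses the fixed error code with probability (11-1)/11 = 10/11, independently.
P(still missing after 44) = (10/11)^44 = 0.0151.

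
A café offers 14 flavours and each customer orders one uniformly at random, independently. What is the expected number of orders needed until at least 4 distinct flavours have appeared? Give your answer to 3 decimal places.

4.516

With k distinct flavours already seen, the next new one arrives after an expected 14/(14-k) orders.
Sum over k = 0,...,3: E = 14/14 + 14/13 + 14/12 + 14/11 = 4.5163.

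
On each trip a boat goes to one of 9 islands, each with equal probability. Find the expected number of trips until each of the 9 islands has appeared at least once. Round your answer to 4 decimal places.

25.4607

Split into phases: going from k distinct to k+1 distinct takes on average 9/(9-k) trips.
E[T] = 9/9 + 9/8 + 9/7 + ... + 9/2 + 9/1 = 9·H_{9}.
H_{9} = 2.82897, so E[T] = 25.46071.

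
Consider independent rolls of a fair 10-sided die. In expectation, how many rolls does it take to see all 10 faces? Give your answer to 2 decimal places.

29.29

The wait to go from k to k+1 distinct faces is geometric with mean 10/(10-k).
E[T] = 10/10 + 10/9 + 10/8 + ... + 10/2 + 10/1 = 10·H_{10}.
H_{10} = 2.929, so E[T] = 29.290.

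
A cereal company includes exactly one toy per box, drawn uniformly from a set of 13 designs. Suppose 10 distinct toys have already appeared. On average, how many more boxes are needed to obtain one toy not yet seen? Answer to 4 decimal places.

Each box yields a new toy with probability (13-10)/13 = 3/13, so the wait is geometric with mean 13/3.
E = 13/3 = 4.33333.

4.3333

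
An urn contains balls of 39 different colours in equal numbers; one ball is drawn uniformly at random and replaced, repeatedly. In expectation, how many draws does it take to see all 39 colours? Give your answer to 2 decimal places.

Split into phases: going from k distinct to k+1 distinct takes on average 39/(39-k) draws.
E[T] = 39/39 + 39/38 + 39/37 + ... + 39/2 + 39/1 = 39·H_{39}.
H_{39} = 4.254, so E[T] = 165.888.

165.89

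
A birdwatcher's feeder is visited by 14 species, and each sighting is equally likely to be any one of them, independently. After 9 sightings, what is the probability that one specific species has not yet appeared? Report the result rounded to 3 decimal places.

Each sighting misses the fixed species with probability (14-1)/14 = 13/14, independently.
P(still missing after 9) = (13/14)^9 = 0.5133.

0.513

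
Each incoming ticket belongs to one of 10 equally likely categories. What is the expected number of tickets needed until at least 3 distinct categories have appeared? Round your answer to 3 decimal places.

With k distinct categories already seen, the next new one arrives after an expected 10/(10-k) tickets.
Sum over k = 0,...,2: E = 10/10 + 10/9 + 10/8 = 3.3611.

3.361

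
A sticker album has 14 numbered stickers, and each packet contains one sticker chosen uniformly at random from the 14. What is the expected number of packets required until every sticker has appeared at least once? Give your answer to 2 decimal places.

The wait to go from k to k+1 distinct stickers is geometric with mean 14/(14-k).
E[T] = 14/14 + 14/13 + 14/12 + ... + 14/2 + 14/1 = 14·H_{14}.
H_{14} = 3.252, so E[T] = 45.522.

45.52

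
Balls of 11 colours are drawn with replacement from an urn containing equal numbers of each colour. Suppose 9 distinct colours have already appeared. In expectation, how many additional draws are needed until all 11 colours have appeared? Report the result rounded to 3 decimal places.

16.500

The wait to go from k to k+1 distinct colours is geometric with mean 11/(11-k).
Sum over k = 9,...,10: E = 11/2 + 11/1 = 16.5000.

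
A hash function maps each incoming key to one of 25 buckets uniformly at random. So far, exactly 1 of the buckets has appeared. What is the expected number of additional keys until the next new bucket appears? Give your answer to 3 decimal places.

1.042

Each key yields a new bucket with probability (25-1)/25 = 24/25, so the wait is geometric with mean 25/24.
E = 25/24 = 1.0417.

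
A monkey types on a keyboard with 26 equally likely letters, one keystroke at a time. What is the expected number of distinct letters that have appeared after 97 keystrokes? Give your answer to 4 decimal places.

For each letter, P(seen in 97 keystrokes) = 1 - (25/26)^97 = 0.97773.
By linearity of expectation, E[distinct seen] = 26·(1 - (25/26)^97) = 25.42092.

25.4209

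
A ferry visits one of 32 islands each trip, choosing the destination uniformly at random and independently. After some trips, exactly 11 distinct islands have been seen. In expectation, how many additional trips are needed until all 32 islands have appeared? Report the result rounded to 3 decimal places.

With k distinct islands already seen, the next new one takes an expected 32/(32-k) trips.
Sum over k = 11,...,31: E = 32/21 + 32/20 + 32/19 + ... + 32/2 + 32/1 = 116.6515.

116.651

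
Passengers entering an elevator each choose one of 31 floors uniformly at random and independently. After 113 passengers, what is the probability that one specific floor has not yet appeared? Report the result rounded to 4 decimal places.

0.0246

Each passenger misses the fixed floor with probability (31-1)/31 = 30/31, independently.
P(still missing after 113) = (30/31)^113 = 0.02459.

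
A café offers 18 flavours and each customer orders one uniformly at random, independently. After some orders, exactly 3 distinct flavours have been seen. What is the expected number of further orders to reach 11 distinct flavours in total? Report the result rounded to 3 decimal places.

13.057

From k distinct to k+1 distinct takes on average 18/(18-k) orders.
Sum over k = 3,...,10: E = 18/15 + 18/14 + 18/13 + ... + 18/9 + 18/8 = 13.0567.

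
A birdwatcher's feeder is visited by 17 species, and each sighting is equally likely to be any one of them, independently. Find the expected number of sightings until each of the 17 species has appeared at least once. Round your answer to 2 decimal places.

After k distinct species have appeared, the next sighting gives a new one with probability (17-k)/17, so the expected wait for the (k+1)-th is 17/(17-k).
E[T] = 17/17 + 17/16 + 17/15 + ... + 17/2 + 17/1 = 17·H_{17}.
H_{17} = 3.440, so E[T] = 58.472.

58.47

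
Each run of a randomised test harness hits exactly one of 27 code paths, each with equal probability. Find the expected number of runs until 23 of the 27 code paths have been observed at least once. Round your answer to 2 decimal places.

With k distinct code paths already seen, the next new one arrives after an expected 27/(27-k) runs.
Sum over k = 0,...,22: E = 27/27 + 27/26 + 27/25 + ... + 27/6 + 27/5 = 48.819.

48.82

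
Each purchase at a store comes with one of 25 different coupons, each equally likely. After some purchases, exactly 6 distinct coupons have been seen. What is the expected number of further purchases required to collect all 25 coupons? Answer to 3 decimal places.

88.693

The wait to go from k to k+1 distinct coupons is geometric with mean 25/(25-k).
Sum over k = 6,...,24: E = 25/19 + 25/18 + 25/17 + ... + 25/2 + 25/1 = 88.6935.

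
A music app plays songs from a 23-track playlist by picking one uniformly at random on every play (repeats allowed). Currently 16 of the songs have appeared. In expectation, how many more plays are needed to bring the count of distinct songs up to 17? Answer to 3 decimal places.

3.286

From k distinct to k+1 distinct takes on average 23/(23-k) plays.
Only the k = 16 term is needed: E = 23/7 = 3.2857.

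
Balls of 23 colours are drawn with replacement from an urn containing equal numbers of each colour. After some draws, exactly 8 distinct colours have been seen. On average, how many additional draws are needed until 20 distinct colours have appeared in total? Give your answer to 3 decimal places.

34.153

The wait to go from k to k+1 distinct colours is geometric with mean 23/(23-k).
Sum over k = 8,...,19: E = 23/15 + 23/14 + 23/13 + ... + 23/5 + 23/4 = 34.1526.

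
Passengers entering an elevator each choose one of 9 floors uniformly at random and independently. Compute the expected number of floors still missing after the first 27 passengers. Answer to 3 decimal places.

For each floor, P(unseen after 27) = (8/9)^27 = 0.0416.
By linearity of expectation, E[unseen] = 9·(8/9)^27 = 0.3742.

0.374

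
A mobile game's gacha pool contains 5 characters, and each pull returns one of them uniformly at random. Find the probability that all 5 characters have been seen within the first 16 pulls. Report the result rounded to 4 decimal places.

By inclusion–exclusion over which characters are missing,
P(all seen) = Σ_{j=0}^{5} (-1)^j C(5,j)((5-j)/5)^16
= 1.00000 - 0.14074 + 0.00282 - 0.00000 + 0.00000 - 0.00000
= 0.86208.

0.8621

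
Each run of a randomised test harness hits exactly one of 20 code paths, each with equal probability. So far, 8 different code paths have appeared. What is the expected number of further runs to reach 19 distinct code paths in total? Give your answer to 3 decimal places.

With k distinct code paths already seen, the next new one takes an expected 20/(20-k) runs.
Sum over k = 8,...,18: E = 20/12 + 20/11 + 20/10 + ... + 20/3 + 20/2 = 42.0642.

42.064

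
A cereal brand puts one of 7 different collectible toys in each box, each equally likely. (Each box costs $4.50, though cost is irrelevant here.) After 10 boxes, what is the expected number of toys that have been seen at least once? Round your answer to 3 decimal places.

For each toy, P(seen in 10 boxes) = 1 - (6/7)^10 = 0.7859.
By linearity of expectation, E[distinct seen] = 7·(1 - (6/7)^10) = 5.5016.

5.502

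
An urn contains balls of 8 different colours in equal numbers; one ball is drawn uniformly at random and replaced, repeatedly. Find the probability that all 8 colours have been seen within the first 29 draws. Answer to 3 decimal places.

By inclusion–exclusion over which colours are missing,
P(all seen) = Σ_{j=0}^{8} (-1)^j C(8,j)((8-j)/8)^29
= 1.0000 - 0.1665 + 0.0067 - 0.0001 + 0.0000 - 0.0000 + 0.0000 - 0.0000 + 0.0000
= 0.8401.

0.840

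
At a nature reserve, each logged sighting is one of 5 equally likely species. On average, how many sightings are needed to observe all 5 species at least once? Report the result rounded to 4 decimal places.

The wait to go from k to k+1 distinct species is geometric with mean 5/(5-k).
E[T] = 5/5 + 5/4 + 5/3 + 5/2 + 5/1 = 5·H_{5}.
H_{5} = 2.28333, so E[T] = 11.41667.

11.4167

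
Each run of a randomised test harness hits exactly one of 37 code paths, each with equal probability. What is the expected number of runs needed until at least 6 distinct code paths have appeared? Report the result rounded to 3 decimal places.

Going from k to k+1 distinct takes a geometric number of runs with mean 37/(37-k).
Sum over k = 0,...,5: E = 37/37 + 37/36 + 37/35 + 37/34 + 37/33 + 37/32 = 6.4506.

6.451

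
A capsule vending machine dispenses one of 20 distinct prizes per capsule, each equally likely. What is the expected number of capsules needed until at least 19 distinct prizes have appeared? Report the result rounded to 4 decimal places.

51.9548

Going from k to k+1 distinct takes a geometric number of capsules with mean 20/(20-k).
Sum over k = 0,...,18: E = 20/20 + 20/19 + 20/18 + ... + 20/3 + 20/2 = 51.95479.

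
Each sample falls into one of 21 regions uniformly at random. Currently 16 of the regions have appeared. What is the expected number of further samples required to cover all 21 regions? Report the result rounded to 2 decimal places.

From k distinct to k+1 distinct takes on average 21/(21-k) samples.
Sum over k = 16,...,20: E = 21/5 + 21/4 + 21/3 + 21/2 + 21/1 = 47.950.

47.95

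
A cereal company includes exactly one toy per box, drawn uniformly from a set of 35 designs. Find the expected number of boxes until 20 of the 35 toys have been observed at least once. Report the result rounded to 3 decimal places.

28.999

With k distinct toys already seen, the next new one arrives after an expected 35/(35-k) boxes.
Sum over k = 0,...,19: E = 35/35 + 35/34 + 35/33 + ... + 35/17 + 35/16 = 28.9993.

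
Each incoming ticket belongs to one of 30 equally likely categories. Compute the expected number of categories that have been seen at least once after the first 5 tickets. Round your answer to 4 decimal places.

For each category, P(seen in 5 tickets) = 1 - (29/30)^5 = 0.15592.
By linearity of expectation, E[distinct seen] = 30·(1 - (29/30)^5) = 4.67759.

4.6776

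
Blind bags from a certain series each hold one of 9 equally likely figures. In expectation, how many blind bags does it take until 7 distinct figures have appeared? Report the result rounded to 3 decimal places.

With k distinct figures already seen, the next new one arrives after an expected 9/(9-k) blind bags.
Sum over k = 0,...,6: E = 9/9 + 9/8 + 9/7 + ... + 9/4 + 9/3 = 11.9607.

11.961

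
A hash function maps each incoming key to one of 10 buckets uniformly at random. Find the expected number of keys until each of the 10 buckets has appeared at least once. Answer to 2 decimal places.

29.29

After k distinct buckets have appeared, the next key gives a new one with probability (10-k)/10, so the expected wait for the (k+1)-th is 10/(10-k).
E[T] = 10/10 + 10/9 + 10/8 + ... + 10/2 + 10/1 = 10·H_{10}.
H_{10} = 2.929, so E[T] = 29.290.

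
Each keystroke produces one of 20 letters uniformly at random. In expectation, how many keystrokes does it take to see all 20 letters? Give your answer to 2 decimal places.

After k distinct letters have appeared, the next keystroke gives a new one with probability (20-k)/20, so the expected wait for the (k+1)-th is 20/(20-k).
E[T] = 20/20 + 20/19 + 20/18 + ... + 20/2 + 20/1 = 20·H_{20}.
H_{20} = 3.598, so E[T] = 71.955.

71.95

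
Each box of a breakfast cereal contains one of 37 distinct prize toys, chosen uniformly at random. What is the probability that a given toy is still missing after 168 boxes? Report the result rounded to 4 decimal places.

0.0100

Each box misses the fixed toy with probability (37-1)/37 = 36/37, independently.
P(still missing after 168) = (36/37)^168 = 0.01002.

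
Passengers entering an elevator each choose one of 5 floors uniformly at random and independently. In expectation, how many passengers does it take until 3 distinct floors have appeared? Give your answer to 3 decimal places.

Going from k to k+1 distinct takes a geometric number of passengers with mean 5/(5-k).
Sum over k = 0,...,2: E = 5/5 + 5/4 + 5/3 = 3.9167.

3.917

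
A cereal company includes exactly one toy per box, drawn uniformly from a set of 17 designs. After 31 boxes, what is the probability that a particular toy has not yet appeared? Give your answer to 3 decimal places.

0.153

On each box the fixed toy fails to appear with probability 16/17.
P(still missing after 31) = (16/17)^31 = 0.1527.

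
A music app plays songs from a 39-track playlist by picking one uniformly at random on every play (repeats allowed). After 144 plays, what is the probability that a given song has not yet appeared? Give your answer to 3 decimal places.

0.024

Each play misses the fixed song with probability (39-1)/39 = 38/39, independently.
P(still missing after 144) = (38/39)^144 = 0.0237.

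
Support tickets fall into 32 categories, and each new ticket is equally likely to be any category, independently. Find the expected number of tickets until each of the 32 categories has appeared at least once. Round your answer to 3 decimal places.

129.872

After k distinct categories have appeared, the next ticket gives a new one with probability (32-k)/32, so the expected wait for the (k+1)-th is 32/(32-k).
E[T] = 32/32 + 32/31 + 32/30 + ... + 32/2 + 32/1 = 32·H_{32}.
H_{32} = 4.0585, so E[T] = 129.8718.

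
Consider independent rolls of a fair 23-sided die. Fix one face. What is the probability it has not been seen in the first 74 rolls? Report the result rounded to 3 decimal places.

Each roll misses the fixed face with probability (23-1)/23 = 22/23, independently.
P(still missing after 74) = (22/23)^74 = 0.0373.

0.037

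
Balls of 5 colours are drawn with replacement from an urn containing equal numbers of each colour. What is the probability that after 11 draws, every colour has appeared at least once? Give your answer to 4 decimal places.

By inclusion–exclusion over which colours are missing,
P(all seen) = Σ_{j=0}^{5} (-1)^j C(5,j)((5-j)/5)^11
= 1.00000 - 0.42950 + 0.03628 - 0.00042 + 0.00000 - 0.00000
= 0.60636.

0.6064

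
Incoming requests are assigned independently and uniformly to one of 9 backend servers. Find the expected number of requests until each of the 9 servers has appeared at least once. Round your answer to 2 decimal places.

After k distinct servers have appeared, the next request gives a new one with probability (9-k)/9, so the expected wait for the (k+1)-th is 9/(9-k).
E[T] = 9/9 + 9/8 + 9/7 + ... + 9/2 + 9/1 = 9·H_{9}.
H_{9} = 2.829, so E[T] = 25.461.

25.46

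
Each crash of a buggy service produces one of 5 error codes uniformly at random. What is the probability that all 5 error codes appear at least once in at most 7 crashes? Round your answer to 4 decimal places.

0.2150

Let A_i be the event that error code i is missing after 7 crashes. By inclusion–exclusion on the A_i,
P(all seen) = Σ_{j=0}^{5} (-1)^j C(5,j)((5-j)/5)^7
= 1.00000 - 1.04858 + 0.27994 - 0.01638 + 0.00006 - 0.00000
= 0.21504.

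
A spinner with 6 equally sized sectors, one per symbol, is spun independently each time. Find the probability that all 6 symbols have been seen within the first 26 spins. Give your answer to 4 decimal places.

0.9480

Let A_i be the event that symbol i is missing after 26 spins. By inclusion–exclusion on the A_i,
P(all seen) = Σ_{j=0}^{6} (-1)^j C(6,j)((6-j)/6)^26
= 1.00000 - 0.05241 + 0.00040 - 0.00000 + 0.00000 - 0.00000 + 0.00000
= 0.94798.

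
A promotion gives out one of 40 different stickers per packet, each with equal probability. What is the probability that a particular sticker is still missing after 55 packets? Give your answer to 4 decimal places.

0.2485

Each packet misses the fixed sticker with probability (40-1)/40 = 39/40, independently.
P(still missing after 55) = (39/40)^55 = 0.24846.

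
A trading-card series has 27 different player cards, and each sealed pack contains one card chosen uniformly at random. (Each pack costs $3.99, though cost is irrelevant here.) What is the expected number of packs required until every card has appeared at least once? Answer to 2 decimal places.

105.07

After k distinct cards have appeared, the next pack gives a new one with probability (27-k)/27, so the expected wait for the (k+1)-th is 27/(27-k).
E[T] = 27/27 + 27/26 + 27/25 + ... + 27/2 + 27/1 = 27·H_{27}.
H_{27} = 3.891, so E[T] = 105.069.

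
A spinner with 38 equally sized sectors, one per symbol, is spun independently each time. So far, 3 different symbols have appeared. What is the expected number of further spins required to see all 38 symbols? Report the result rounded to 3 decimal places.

With k distinct symbols already seen, the next new one takes an expected 38/(38-k) spins.
Sum over k = 3,...,37: E = 38/35 + 38/34 + 38/33 + ... + 38/2 + 38/1 = 157.5777.

157.578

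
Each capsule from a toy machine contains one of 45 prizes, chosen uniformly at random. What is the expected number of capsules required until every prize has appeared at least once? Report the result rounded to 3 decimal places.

197.773

The wait to go from k to k+1 distinct prizes is geometric with mean 45/(45-k).
E[T] = 45/45 + 45/44 + 45/43 + ... + 45/2 + 45/1 = 45·H_{45}.
H_{45} = 4.3949, so E[T] = 197.7727.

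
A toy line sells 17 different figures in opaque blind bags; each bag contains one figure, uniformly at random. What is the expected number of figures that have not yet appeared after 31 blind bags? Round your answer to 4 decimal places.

2.5957

For each figure, P(unseen after 31) = (16/17)^31 = 0.15269.
By linearity of expectation, E[unseen] = 17·(16/17)^31 = 2.59568.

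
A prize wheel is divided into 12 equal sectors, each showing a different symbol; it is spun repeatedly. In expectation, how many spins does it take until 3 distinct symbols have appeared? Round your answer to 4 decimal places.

Going from k to k+1 distinct takes a geometric number of spins with mean 12/(12-k).
Sum over k = 0,...,2: E = 12/12 + 12/11 + 12/10 = 3.29091.

3.2909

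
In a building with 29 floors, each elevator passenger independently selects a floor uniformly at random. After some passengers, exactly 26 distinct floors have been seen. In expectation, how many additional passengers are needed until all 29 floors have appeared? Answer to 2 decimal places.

With k distinct floors already seen, the next new one takes an expected 29/(29-k) passengers.
Sum over k = 26,...,28: E = 29/3 + 29/2 + 29/1 = 53.167.

53.17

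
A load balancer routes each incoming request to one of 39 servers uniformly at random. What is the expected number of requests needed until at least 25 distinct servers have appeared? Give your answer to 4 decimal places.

With k distinct servers already seen, the next new one arrives after an expected 39/(39-k) requests.
Sum over k = 0,...,24: E = 39/39 + 39/38 + 39/37 + ... + 39/16 + 39/15 = 39.07725.

39.0772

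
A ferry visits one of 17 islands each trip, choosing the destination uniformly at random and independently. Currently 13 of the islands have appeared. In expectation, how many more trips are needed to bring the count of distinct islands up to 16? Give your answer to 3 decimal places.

The wait to go from k to k+1 distinct islands is geometric with mean 17/(17-k).
Sum over k = 13,...,15: E = 17/4 + 17/3 + 17/2 = 18.4167.

18.417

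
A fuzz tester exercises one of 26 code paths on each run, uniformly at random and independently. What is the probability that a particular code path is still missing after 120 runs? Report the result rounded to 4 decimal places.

On each run the fixed code path fails to appear with probability 25/26.
P(still missing after 120) = (25/26)^120 = 0.00904.

0.0090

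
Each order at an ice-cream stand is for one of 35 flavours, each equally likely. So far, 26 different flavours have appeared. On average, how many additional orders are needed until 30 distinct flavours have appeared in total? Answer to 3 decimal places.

19.097

From k distinct to k+1 distinct takes on average 35/(35-k) orders.
Sum over k = 26,...,29: E = 35/9 + 35/8 + 35/7 + 35/6 = 19.0972.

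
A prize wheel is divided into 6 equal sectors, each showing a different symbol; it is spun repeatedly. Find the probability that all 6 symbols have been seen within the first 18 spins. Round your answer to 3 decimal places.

0.785

By inclusion–exclusion over which symbols are missing,
P(all seen) = Σ_{j=0}^{6} (-1)^j C(6,j)((6-j)/6)^18
= 1.0000 - 0.2254 + 0.0101 - 0.0001 + 0.0000 - 0.0000 + 0.0000
= 0.7847.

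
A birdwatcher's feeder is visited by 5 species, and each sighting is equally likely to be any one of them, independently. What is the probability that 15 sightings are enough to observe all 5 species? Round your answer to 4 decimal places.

0.8288

By inclusion–exclusion over which species are missing,
P(all seen) = Σ_{j=0}^{5} (-1)^j C(5,j)((5-j)/5)^15
= 1.00000 - 0.17592 + 0.00470 - 0.00001 + 0.00000 - 0.00000
= 0.82877.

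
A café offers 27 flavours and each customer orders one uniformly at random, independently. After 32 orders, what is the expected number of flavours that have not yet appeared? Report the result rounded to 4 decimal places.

8.0699

For each flavour, P(unseen after 32) = (26/27)^32 = 0.29889.
By linearity of expectation, E[unseen] = 27·(26/27)^32 = 8.06994.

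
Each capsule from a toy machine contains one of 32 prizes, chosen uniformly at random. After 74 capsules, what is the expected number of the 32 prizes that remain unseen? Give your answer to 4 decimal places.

For each prize, P(unseen after 74) = (31/32)^74 = 0.09543.
By linearity of expectation, E[unseen] = 32·(31/32)^74 = 3.05363.

3.0536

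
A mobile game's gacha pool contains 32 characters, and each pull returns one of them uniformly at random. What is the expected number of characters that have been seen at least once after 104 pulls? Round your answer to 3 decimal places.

30.822

For each character, P(seen in 104 pulls) = 1 - (31/32)^104 = 0.9632.
By linearity of expectation, E[distinct seen] = 32·(1 - (31/32)^104) = 30.8219.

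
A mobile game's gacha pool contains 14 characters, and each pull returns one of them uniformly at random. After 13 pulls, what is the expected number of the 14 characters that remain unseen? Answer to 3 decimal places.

5.342

For each character, P(unseen after 13) = (13/14)^13 = 0.3816.
By linearity of expectation, E[unseen] = 14·(13/14)^13 = 5.3423.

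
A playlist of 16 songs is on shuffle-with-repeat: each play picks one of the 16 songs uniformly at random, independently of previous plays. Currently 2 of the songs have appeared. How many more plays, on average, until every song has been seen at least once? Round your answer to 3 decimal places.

52.025

With k distinct songs already seen, the next new one takes an expected 16/(16-k) plays.
Sum over k = 2,...,15: E = 16/14 + 16/13 + 16/12 + ... + 16/2 + 16/1 = 52.0250.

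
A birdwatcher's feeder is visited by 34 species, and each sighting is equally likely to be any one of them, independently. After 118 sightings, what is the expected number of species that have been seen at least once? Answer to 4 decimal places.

For each species, P(seen in 118 sightings) = 1 - (33/34)^118 = 0.97048.
By linearity of expectation, E[distinct seen] = 34·(1 - (33/34)^118) = 32.99628.

32.9963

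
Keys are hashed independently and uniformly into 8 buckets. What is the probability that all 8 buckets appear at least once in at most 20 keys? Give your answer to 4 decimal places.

0.5306

Let A_i be the event that bucket i is missing after 20 keys. By inclusion–exclusion on the A_i,
P(all seen) = Σ_{j=0}^{8} (-1)^j C(8,j)((8-j)/8)^20
= 1.00000 - 0.55367 + 0.08879 - 0.00463 + 0.00007 - 0.00000 + 0.00000 - 0.00000 + 0.00000
= 0.53056.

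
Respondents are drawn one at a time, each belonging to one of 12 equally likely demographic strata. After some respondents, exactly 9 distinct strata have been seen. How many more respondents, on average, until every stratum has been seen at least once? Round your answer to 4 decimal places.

22.0000

The wait to go from k to k+1 distinct strata is geometric with mean 12/(12-k).
Sum over k = 9,...,11: E = 12/3 + 12/2 + 12/1 = 22.00000.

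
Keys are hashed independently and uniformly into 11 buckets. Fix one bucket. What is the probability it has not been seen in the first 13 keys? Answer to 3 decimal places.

0.290

On each key the fixed bucket fails to appear with probability 10/11.
P(still missing after 13) = (10/11)^13 = 0.2897.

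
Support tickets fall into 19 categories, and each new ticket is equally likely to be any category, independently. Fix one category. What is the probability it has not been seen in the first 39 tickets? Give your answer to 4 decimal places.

0.1214

On each ticket the fixed category fails to appear with probability 18/19.
P(still missing after 39) = (18/19)^39 = 0.12141.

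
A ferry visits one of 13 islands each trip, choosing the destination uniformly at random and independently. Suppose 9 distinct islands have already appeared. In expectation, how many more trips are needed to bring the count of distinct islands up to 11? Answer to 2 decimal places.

The wait to go from k to k+1 distinct islands is geometric with mean 13/(13-k).
Sum over k = 9,...,10: E = 13/4 + 13/3 = 7.583.

7.58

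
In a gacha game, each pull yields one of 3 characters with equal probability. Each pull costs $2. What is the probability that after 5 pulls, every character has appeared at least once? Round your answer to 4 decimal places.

By inclusion–exclusion over which characters are missing,
P(all seen) = Σ_{j=0}^{3} (-1)^j C(3,j)((3-j)/3)^5
= 1.00000 - 0.39506 + 0.01235 - 0.00000
= 0.61728.

0.6173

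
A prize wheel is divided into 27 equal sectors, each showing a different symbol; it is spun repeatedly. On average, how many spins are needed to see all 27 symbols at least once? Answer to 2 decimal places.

After k distinct symbols have appeared, the next spin gives a new one with probability (27-k)/27, so the expected wait for the (k+1)-th is 27/(27-k).
E[T] = 27/27 + 27/26 + 27/25 + ... + 27/2 + 27/1 = 27·H_{27}.
H_{27} = 3.891, so E[T] = 105.069.

105.07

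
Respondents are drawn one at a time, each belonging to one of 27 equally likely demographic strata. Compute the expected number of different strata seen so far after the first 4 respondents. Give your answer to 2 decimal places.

For each stratum, P(seen in 4 respondents) = 1 - (26/27)^4 = 0.140.
By linearity of expectation, E[distinct seen] = 27·(1 - (26/27)^4) = 3.783.

3.78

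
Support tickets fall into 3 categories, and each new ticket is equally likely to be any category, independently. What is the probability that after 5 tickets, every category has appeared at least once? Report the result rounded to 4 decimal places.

0.6173

By inclusion–exclusion over which categories are missing,
P(all seen) = Σ_{j=0}^{3} (-1)^j C(3,j)((3-j)/3)^5
= 1.00000 - 0.39506 + 0.01235 - 0.00000
= 0.61728.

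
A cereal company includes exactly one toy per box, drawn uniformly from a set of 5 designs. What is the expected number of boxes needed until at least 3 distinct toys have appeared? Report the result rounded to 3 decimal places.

3.917

Going from k to k+1 distinct takes a geometric number of boxes with mean 5/(5-k).
Sum over k = 0,...,2: E = 5/5 + 5/4 + 5/3 = 3.9167.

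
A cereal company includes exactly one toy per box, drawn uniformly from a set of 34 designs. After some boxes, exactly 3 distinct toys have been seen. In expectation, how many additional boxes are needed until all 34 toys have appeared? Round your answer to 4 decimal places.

136.9263

The wait to go from k to k+1 distinct toys is geometric with mean 34/(34-k).
Sum over k = 3,...,33: E = 34/31 + 34/30 + 34/29 + ... + 34/2 + 34/1 = 136.92634.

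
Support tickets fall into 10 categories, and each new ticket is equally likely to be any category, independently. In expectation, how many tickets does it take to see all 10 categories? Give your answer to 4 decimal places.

The wait to go from k to k+1 distinct categories is geometric with mean 10/(10-k).
E[T] = 10/10 + 10/9 + 10/8 + ... + 10/2 + 10/1 = 10·H_{10}.
H_{10} = 2.92897, so E[T] = 29.28968.

29.2897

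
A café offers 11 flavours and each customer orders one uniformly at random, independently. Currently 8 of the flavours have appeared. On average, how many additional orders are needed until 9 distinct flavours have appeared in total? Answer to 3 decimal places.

From k distinct to k+1 distinct takes on average 11/(11-k) orders.
Only the k = 8 term is needed: E = 11/3 = 3.6667.

3.667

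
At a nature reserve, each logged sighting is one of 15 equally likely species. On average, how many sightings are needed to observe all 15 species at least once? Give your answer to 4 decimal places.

49.7734

Split into phases: going from k distinct to k+1 distinct takes on average 15/(15-k) sightings.
E[T] = 15/15 + 15/14 + 15/13 + ... + 15/2 + 15/1 = 15·H_{15}.
H_{15} = 3.31823, so E[T] = 49.77343.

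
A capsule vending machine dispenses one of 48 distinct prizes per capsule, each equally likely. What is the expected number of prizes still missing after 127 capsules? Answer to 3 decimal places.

3.312

For each prize, P(unseen after 127) = (47/48)^127 = 0.0690.
By linearity of expectation, E[unseen] = 48·(47/48)^127 = 3.3116.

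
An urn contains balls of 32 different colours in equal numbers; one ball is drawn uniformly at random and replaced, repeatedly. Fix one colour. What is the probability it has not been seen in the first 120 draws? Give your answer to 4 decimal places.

0.0222

Each draw misses the fixed colour with probability (32-1)/32 = 31/32, independently.
P(still missing after 120) = (31/32)^120 = 0.02215.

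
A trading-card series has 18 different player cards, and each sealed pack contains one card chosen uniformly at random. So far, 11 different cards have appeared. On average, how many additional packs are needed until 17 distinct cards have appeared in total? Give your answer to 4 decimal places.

28.6714

With k distinct cards already seen, the next new one takes an expected 18/(18-k) packs.
Sum over k = 11,...,16: E = 18/7 + 18/6 + 18/5 + 18/4 + 18/3 + 18/2 = 28.67143.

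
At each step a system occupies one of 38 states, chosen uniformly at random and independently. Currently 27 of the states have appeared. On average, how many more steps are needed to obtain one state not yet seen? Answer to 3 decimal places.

3.455

Each step yields a new state with probability (38-27)/38 = 11/38, so the wait is geometric with mean 38/11.
E = 38/11 = 3.4545.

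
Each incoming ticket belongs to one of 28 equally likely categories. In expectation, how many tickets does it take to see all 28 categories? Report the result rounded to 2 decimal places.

After k distinct categories have appeared, the next ticket gives a new one with probability (28-k)/28, so the expected wait for the (k+1)-th is 28/(28-k).
E[T] = 28/28 + 28/27 + 28/26 + ... + 28/2 + 28/1 = 28·H_{28}.
H_{28} = 3.927, so E[T] = 109.961.

109.96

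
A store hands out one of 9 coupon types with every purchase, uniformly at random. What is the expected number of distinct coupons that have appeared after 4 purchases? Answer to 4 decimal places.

3.3813

For each coupon, P(seen in 4 purchases) = 1 - (8/9)^4 = 0.37570.
By linearity of expectation, E[distinct seen] = 9·(1 - (8/9)^4) = 3.38134.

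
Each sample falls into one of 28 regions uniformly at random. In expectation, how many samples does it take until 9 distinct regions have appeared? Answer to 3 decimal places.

Going from k to k+1 distinct takes a geometric number of samples with mean 28/(28-k).
Sum over k = 0,...,8: E = 28/28 + 28/27 + 28/26 + ... + 28/21 + 28/20 = 10.6241.

10.624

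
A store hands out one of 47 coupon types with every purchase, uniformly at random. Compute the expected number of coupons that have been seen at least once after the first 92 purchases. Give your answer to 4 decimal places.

40.5015

For each coupon, P(seen in 92 purchases) = 1 - (46/47)^92 = 0.86173.
By linearity of expectation, E[distinct seen] = 47·(1 - (46/47)^92) = 40.50147.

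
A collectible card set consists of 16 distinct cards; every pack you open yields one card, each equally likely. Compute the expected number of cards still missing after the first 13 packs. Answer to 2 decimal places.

6.91

For each card, P(unseen after 13) = (15/16)^13 = 0.432.
By linearity of expectation, E[unseen] = 16·(15/16)^13 = 6.914.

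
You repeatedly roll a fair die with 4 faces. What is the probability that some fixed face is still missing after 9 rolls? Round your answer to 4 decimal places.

0.0751

Each roll misses the fixed face with probability (4-1)/4 = 3/4, independently.
P(still missing after 9) = (3/4)^9 = 0.07508.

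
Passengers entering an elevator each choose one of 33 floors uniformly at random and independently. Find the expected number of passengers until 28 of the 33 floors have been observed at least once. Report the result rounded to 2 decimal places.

With k distinct floors already seen, the next new one arrives after an expected 33/(33-k) passengers.
Sum over k = 0,...,27: E = 33/33 + 33/32 + 33/31 + ... + 33/7 + 33/6 = 59.580.

59.58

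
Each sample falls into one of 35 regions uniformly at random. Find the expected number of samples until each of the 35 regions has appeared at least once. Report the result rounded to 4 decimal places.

Split into phases: going from k distinct to k+1 distinct takes on average 35/(35-k) samples.
E[T] = 35/35 + 35/34 + 35/33 + ... + 35/2 + 35/1 = 35·H_{35}.
H_{35} = 4.14678, so E[T] = 145.13735.

145.1373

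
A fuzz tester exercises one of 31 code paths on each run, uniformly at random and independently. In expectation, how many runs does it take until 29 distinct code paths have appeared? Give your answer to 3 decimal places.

Going from k to k+1 distinct takes a geometric number of runs with mean 31/(31-k).
Sum over k = 0,...,28: E = 31/31 + 31/30 + 31/29 + ... + 31/4 + 31/3 = 78.3446.

78.345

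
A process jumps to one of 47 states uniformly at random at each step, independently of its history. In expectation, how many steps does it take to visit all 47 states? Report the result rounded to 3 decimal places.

208.584

The wait to go from k to k+1 distinct states is geometric with mean 47/(47-k).
E[T] = 47/47 + 47/46 + 47/45 + ... + 47/2 + 47/1 = 47·H_{47}.
H_{47} = 4.4380, so E[T] = 208.5843.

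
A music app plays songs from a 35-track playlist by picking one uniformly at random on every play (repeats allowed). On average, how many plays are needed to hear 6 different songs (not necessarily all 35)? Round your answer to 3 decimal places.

Going from k to k+1 distinct takes a geometric number of plays with mean 35/(35-k).
Sum over k = 0,...,5: E = 35/35 + 35/34 + 35/33 + 35/32 + 35/31 + 35/30 = 6.4795.

6.479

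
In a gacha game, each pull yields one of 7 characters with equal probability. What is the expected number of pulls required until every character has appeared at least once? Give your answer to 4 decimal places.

The wait to go from k to k+1 distinct characters is geometric with mean 7/(7-k).
E[T] = 7/7 + 7/6 + 7/5 + ... + 7/2 + 7/1 = 7·H_{7}.
H_{7} = 2.59286, so E[T] = 18.15000.

18.1500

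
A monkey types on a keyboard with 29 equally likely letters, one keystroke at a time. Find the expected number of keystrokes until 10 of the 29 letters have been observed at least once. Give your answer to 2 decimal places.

12.00

Going from k to k+1 distinct takes a geometric number of keystrokes with mean 29/(29-k).
Sum over k = 0,...,9: E = 29/29 + 29/28 + 29/27 + ... + 29/21 + 29/20 = 12.004.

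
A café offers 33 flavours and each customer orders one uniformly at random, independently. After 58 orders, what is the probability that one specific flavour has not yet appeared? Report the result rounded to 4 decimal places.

Each order misses the fixed flavour with probability (33-1)/33 = 32/33, independently.
P(still missing after 58) = (32/33)^58 = 0.16784.

0.1678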